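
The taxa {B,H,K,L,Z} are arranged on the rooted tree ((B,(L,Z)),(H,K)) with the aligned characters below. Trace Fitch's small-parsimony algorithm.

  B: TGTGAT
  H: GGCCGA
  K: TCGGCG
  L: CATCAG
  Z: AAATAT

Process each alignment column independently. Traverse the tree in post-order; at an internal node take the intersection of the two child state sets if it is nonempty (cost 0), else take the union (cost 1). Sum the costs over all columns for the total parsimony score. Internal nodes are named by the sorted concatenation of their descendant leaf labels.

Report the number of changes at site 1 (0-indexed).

site 0, node LZ: L={C} ∪ Z={A} → {A,C} (+1)
site 0, node BLZ: B={T} ∪ LZ={A,C} → {A,C,T} (+1)
site 0, node HK: H={G} ∪ K={T} → {G,T} (+1)
site 0, node BHKLZ: BLZ={A,C,T} ∩ HK={G,T} → {T} (+0)
site 1, node LZ: L={A} ∩ Z={A} → {A} (+0)
site 1, node BLZ: B={G} ∪ LZ={A} → {A,G} (+1)
site 1, node HK: H={G} ∪ K={C} → {C,G} (+1)
site 1, node BHKLZ: BLZ={A,G} ∩ HK={C,G} → {G} (+0)
site 2, node LZ: L={T} ∪ Z={A} → {A,T} (+1)
site 2, node BLZ: B={T} ∩ LZ={A,T} → {T} (+0)
site 2, node HK: H={C} ∪ K={G} → {C,G} (+1)
site 2, node BHKLZ: BLZ={T} ∪ HK={C,G} → {C,G,T} (+1)
site 3, node LZ: L={C} ∪ Z={T} → {C,T} (+1)
site 3, node BLZ: B={G} ∪ LZ={C,T} → {C,G,T} (+1)
site 3, node HK: H={C} ∪ K={G} → {C,G} (+1)
site 3, node BHKLZ: BLZ={C,G,T} ∩ HK={C,G} → {C,G} (+0)
site 4, node LZ: L={A} ∩ Z={A} → {A} (+0)
site 4, node BLZ: B={A} ∩ LZ={A} → {A} (+0)
site 4, node HK: H={G} ∪ K={C} → {C,G} (+1)
site 4, node BHKLZ: BLZ={A} ∪ HK={C,G} → {A,C,G} (+1)
site 5, node LZ: L={G} ∪ Z={T} → {G,T} (+1)
site 5, node BLZ: B={T} ∩ LZ={G,T} → {T} (+0)
site 5, node HK: H={A} ∪ K={G} → {A,G} (+1)
site 5, node BHKLZ: BLZ={T} ∪ HK={A,G} → {A,G,T} (+1)
per-site changes: [3, 2, 3, 3, 2, 3]; total = 16

2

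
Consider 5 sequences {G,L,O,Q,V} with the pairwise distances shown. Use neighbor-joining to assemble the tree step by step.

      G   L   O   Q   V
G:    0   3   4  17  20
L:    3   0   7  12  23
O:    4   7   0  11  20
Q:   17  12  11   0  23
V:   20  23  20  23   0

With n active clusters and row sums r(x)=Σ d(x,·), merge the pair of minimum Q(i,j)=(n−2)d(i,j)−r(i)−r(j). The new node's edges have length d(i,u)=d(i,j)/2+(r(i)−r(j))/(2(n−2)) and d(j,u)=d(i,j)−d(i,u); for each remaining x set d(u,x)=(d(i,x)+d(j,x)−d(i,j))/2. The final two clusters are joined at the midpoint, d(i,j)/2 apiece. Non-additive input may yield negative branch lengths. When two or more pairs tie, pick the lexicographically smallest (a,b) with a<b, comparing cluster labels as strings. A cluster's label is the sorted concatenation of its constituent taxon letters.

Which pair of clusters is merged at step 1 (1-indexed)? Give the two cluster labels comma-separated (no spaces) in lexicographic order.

G,L

iteration 1: select G,L (d=3, Q=-80); attach at lengths (4/3, 5/3); label the merged cluster GL
  updated: d(GL,O)=4, d(GL,Q)=13, d(GL,V)=20
iteration 2: select GL,O (d=4, Q=-64); attach at lengths (5/2, 3/2); label the merged cluster GLO
  updated: d(GLO,Q)=10, d(GLO,V)=18
iteration 3: select GLO,Q (d=10, Q=-51); attach at lengths (5/2, 15/2); label the merged cluster GLOQ
  updated: d(GLOQ,V)=31/2
iteration 4: select GLOQ,V (d=31/2); attach at lengths (31/4, 31/4); label the merged cluster GLOQV
final tree: ((((G:4/3,L:5/3):5/2,O:3/2):5/2,Q:15/2):31/4,V:31/4)
total length: 65/2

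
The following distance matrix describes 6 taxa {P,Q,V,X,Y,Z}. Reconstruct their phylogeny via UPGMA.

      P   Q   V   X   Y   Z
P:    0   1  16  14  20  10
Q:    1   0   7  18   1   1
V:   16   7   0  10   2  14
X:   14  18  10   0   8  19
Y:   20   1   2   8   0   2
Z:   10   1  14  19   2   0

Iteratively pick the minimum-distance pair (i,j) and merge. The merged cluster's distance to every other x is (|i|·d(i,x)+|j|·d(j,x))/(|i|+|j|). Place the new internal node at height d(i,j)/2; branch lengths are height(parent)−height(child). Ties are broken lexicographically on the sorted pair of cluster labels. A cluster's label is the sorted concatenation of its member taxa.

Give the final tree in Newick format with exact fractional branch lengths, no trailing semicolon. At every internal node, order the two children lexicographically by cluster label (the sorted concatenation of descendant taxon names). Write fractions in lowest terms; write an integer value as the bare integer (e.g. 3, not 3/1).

(((P:1/2,Q:1/2):9/4,Z:11/4):41/12,((V:1,Y:1):7/2,X:9/2):5/3)

1. join P+Q (d=1) ⇒ PQ; edges |P|=1/2, |Q|=1/2
  updated: d(PQ,V)=23/2, d(PQ,X)=16, d(PQ,Y)=21/2, d(PQ,Z)=11/2
2. join V+Y (d=2) ⇒ VY; edges |V|=1, |Y|=1
  updated: d(PQ,VY)=11, d(VY,X)=9, d(VY,Z)=8
3. join PQ+Z (d=11/2) ⇒ PQZ; edges |PQ|=9/4, |Z|=11/4
  updated: d(PQZ,VY)=10, d(PQZ,X)=17
4. join VY+X (d=9) ⇒ VXY; edges |VY|=7/2, |X|=9/2
  updated: d(PQZ,VXY)=37/3
5. join PQZ+VXY (d=37/3) ⇒ PQVXYZ; edges |PQZ|=41/12, |VXY|=5/3
final tree: (((P:1/2,Q:1/2):9/4,Z:11/4):41/12,((V:1,Y:1):7/2,X:9/2):5/3)
total length: 253/12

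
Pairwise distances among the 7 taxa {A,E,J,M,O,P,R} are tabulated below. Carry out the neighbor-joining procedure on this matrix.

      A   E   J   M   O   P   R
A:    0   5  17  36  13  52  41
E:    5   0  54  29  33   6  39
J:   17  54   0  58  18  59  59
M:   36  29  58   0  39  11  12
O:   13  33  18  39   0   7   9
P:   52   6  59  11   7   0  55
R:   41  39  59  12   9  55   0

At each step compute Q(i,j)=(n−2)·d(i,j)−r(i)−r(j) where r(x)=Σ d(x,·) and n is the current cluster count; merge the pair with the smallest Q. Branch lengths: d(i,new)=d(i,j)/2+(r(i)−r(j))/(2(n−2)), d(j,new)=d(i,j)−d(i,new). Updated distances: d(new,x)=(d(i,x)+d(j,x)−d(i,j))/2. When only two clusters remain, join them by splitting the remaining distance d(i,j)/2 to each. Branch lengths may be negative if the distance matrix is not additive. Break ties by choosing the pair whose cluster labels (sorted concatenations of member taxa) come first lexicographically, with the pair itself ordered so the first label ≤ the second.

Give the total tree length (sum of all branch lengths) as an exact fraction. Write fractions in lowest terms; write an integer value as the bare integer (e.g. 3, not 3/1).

303/4

step 1: merge (A,J) at d=17, Q=-344; branch lengths A→-8/5, J→93/5; new cluster AJ
  updated: d(AJ,E)=21, d(AJ,M)=77/2, d(AJ,O)=7, d(AJ,P)=47, d(AJ,R)=83/2
step 2: merge (M,R) at d=12, Q=-238; branch lengths M→21/8, R→75/8; new cluster MR
  updated: d(AJ,MR)=34, d(E,MR)=28, d(MR,O)=18, d(MR,P)=27
step 3: merge (E,P) at d=6, Q=-157; branch lengths E→19/6, P→17/6; new cluster EP
  updated: d(AJ,EP)=31, d(EP,MR)=49/2, d(EP,O)=17
step 4: merge (AJ,O) at d=7, Q=-100; branch lengths AJ→11, O→-4; new cluster AJO
  updated: d(AJO,EP)=41/2, d(AJO,MR)=45/2
step 5: merge (AJO,EP) at d=41/2, Q=-135/2; branch lengths AJO→37/4, EP→45/4; new cluster AEJOP
  updated: d(AEJOP,MR)=53/4
step 6: merge (AEJOP,MR) at d=53/4; branch lengths AEJOP→53/8, MR→53/8; new cluster AEJMOPR
final tree: ((((A:-8/5,J:93/5):11,O:-4):37/4,(E:19/6,P:17/6):45/4):53/8,(M:21/8,R:75/8):53/8)
total length: 303/4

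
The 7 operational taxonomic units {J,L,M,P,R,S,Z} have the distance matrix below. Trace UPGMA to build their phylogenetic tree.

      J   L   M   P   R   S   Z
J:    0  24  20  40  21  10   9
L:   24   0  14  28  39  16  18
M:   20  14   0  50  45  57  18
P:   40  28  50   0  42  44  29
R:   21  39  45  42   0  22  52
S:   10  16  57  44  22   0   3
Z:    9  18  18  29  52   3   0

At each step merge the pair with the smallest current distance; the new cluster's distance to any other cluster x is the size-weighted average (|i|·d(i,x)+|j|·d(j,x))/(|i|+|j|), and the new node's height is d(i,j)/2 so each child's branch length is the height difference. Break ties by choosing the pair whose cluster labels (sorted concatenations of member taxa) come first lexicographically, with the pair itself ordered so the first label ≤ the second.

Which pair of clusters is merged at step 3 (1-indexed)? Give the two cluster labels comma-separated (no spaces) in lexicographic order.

step 1: merge (S,Z) at d=3; branch lengths S→3/2, Z→3/2; new cluster SZ
  updated: d(J,SZ)=19/2, d(L,SZ)=17, d(M,SZ)=75/2, d(P,SZ)=73/2, d(R,SZ)=37
step 2: merge (J,SZ) at d=19/2; branch lengths J→19/4, SZ→13/4; new cluster JSZ
  updated: d(JSZ,L)=58/3, d(JSZ,M)=95/3, d(JSZ,P)=113/3, d(JSZ,R)=95/3
step 3: merge (L,M) at d=14; branch lengths L→7, M→7; new cluster LM
  updated: d(JSZ,LM)=51/2, d(LM,P)=39, d(LM,R)=42
step 4: merge (JSZ,LM) at d=51/2; branch lengths JSZ→8, LM→23/4; new cluster JLMSZ
  updated: d(JLMSZ,P)=191/5, d(JLMSZ,R)=179/5
step 5: merge (JLMSZ,R) at d=179/5; branch lengths JLMSZ→103/20, R→179/10; new cluster JLMRSZ
  updated: d(JLMRSZ,P)=233/6
step 6: merge (JLMRSZ,P) at d=233/6; branch lengths JLMRSZ→91/60, P→233/12; new cluster JLMPRSZ
final tree: ((((J:19/4,(S:3/2,Z:3/2):13/4):8,(L:7,M:7):23/4):103/20,R:179/10):91/60,P:233/12)
total length: 1241/15

L,M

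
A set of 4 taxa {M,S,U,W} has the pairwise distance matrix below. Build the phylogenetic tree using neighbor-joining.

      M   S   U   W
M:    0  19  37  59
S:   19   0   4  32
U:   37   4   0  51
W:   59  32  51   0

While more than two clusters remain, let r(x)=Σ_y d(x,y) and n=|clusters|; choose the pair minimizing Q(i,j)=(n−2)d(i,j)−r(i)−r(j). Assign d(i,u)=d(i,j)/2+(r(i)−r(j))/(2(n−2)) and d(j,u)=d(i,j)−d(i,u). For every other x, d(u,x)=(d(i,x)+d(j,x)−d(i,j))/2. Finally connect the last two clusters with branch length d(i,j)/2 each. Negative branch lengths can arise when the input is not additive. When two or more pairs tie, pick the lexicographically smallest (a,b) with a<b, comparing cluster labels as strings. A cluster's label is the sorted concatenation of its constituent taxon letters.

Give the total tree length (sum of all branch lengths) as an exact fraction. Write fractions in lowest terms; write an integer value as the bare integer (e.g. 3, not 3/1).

265/4

iteration 1: select M,W (d=59, Q=-139); attach at lengths (91/4, 145/4); label the merged cluster MW
  updated: d(MW,S)=-4, d(MW,U)=29/2
iteration 2: select MW,S (d=-4, Q=-29/2); attach at lengths (13/4, -29/4); label the merged cluster MSW
  updated: d(MSW,U)=45/4
iteration 3: select MSW,U (d=45/4); attach at lengths (45/8, 45/8); label the merged cluster MSUW
final tree: (((M:91/4,W:145/4):13/4,S:-29/4):45/8,U:45/8)
total length: 265/4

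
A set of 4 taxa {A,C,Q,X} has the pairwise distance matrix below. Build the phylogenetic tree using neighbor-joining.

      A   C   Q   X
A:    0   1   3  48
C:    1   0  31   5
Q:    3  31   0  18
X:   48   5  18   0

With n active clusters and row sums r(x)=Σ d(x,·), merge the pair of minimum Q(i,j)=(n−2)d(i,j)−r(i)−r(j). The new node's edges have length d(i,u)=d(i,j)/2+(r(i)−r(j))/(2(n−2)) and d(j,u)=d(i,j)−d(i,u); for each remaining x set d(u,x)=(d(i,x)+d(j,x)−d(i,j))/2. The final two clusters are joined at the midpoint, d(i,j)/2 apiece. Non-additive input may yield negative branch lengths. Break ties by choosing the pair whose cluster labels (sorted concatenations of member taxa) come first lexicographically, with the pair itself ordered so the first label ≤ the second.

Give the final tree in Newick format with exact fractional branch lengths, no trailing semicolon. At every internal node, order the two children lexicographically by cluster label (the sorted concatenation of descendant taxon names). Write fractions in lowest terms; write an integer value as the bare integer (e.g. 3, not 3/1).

step 1: merge (A,Q) at d=3, Q=-98; branch lengths A→3/2, Q→3/2; new cluster AQ
  updated: d(AQ,C)=29/2, d(AQ,X)=63/2
step 2: merge (AQ,C) at d=29/2, Q=-51; branch lengths AQ→41/2, C→-6; new cluster ACQ
  updated: d(ACQ,X)=11
step 3: merge (ACQ,X) at d=11; branch lengths ACQ→11/2, X→11/2; new cluster ACQX
final tree: (((A:3/2,Q:3/2):41/2,C:-6):11/2,X:11/2)
total length: 57/2

(((A:3/2,Q:3/2):41/2,C:-6):11/2,X:11/2)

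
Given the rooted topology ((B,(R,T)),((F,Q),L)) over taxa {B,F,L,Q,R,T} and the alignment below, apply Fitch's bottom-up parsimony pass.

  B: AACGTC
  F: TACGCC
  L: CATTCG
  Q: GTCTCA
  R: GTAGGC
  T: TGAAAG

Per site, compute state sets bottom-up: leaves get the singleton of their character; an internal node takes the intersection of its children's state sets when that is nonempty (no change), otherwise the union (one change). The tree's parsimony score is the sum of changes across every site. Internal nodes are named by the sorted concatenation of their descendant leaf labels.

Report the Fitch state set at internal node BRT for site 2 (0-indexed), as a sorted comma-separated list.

A,C

RT@0: {G} ∪ {T} = {G,T} (union, +1)
BRT@0: {A} ∪ {G,T} = {A,G,T} (union, +1)
FQ@0: {T} ∪ {G} = {G,T} (union, +1)
FLQ@0: {G,T} ∪ {C} = {C,G,T} (union, +1)
BFLQRT@0: {A,G,T} ∩ {C,G,T} = {G,T} (intersection, +0)
RT@1: {T} ∪ {G} = {G,T} (union, +1)
BRT@1: {A} ∪ {G,T} = {A,G,T} (union, +1)
FQ@1: {A} ∪ {T} = {A,T} (union, +1)
FLQ@1: {A,T} ∩ {A} = {A} (intersection, +0)
BFLQRT@1: {A,G,T} ∩ {A} = {A} (intersection, +0)
RT@2: {A} ∩ {A} = {A} (intersection, +0)
BRT@2: {C} ∪ {A} = {A,C} (union, +1)
FQ@2: {C} ∩ {C} = {C} (intersection, +0)
FLQ@2: {C} ∪ {T} = {C,T} (union, +1)
BFLQRT@2: {A,C} ∩ {C,T} = {C} (intersection, +0)
RT@3: {G} ∪ {A} = {A,G} (union, +1)
BRT@3: {G} ∩ {A,G} = {G} (intersection, +0)
FQ@3: {G} ∪ {T} = {G,T} (union, +1)
FLQ@3: {G,T} ∩ {T} = {T} (intersection, +0)
BFLQRT@3: {G} ∪ {T} = {G,T} (union, +1)
RT@4: {G} ∪ {A} = {A,G} (union, +1)
BRT@4: {T} ∪ {A,G} = {A,G,T} (union, +1)
FQ@4: {C} ∩ {C} = {C} (intersection, +0)
FLQ@4: {C} ∩ {C} = {C} (intersection, +0)
BFLQRT@4: {A,G,T} ∪ {C} = {A,C,G,T} (union, +1)
RT@5: {C} ∪ {G} = {C,G} (union, +1)
BRT@5: {C} ∩ {C,G} = {C} (intersection, +0)
FQ@5: {C} ∪ {A} = {A,C} (union, +1)
FLQ@5: {A,C} ∪ {G} = {A,C,G} (union, +1)
BFLQRT@5: {C} ∩ {A,C,G} = {C} (intersection, +0)
per-site changes: [4, 3, 2, 3, 3, 3]; total = 18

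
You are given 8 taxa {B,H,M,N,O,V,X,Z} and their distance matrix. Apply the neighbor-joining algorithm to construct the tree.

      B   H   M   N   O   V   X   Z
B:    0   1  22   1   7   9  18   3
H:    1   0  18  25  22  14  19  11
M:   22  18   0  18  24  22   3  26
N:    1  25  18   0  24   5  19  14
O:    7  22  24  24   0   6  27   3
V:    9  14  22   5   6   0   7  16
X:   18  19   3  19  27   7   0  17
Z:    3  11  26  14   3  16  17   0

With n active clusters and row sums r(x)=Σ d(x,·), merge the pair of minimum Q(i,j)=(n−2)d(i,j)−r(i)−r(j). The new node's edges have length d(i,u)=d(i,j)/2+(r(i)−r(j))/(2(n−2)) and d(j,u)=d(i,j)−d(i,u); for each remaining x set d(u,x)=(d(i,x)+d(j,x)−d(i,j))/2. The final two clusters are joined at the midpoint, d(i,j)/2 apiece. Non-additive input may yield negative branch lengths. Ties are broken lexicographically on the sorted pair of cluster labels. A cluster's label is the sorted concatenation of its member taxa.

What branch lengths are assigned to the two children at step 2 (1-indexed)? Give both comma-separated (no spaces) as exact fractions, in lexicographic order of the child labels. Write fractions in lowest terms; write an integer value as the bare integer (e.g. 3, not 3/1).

1. join M+X (d=3, Q=-225) ⇒ MX; edges |M|=41/12, |X|=-5/12
  updated: d(B,MX)=37/2, d(H,MX)=17, d(MX,N)=17, d(MX,O)=24, d(MX,V)=13, d(MX,Z)=20
2. join O+Z (d=3, Q=-138) ⇒ OZ; edges |O|=17/5, |Z|=-2/5
  updated: d(B,OZ)=7/2, d(H,OZ)=15, d(MX,OZ)=41/2, d(N,OZ)=35/2, d(OZ,V)=19/2
3. join B+H (d=1, Q=-101) ⇒ BH; edges |B|=-35/8, |H|=43/8
  updated: d(BH,MX)=69/4, d(BH,N)=25/2, d(BH,OZ)=35/4, d(BH,V)=11
4. join BH+OZ (d=35/4, Q=-159/2) ⇒ BHOZ; edges |BH|=13/4, |OZ|=11/2
  updated: d(BHOZ,MX)=29/2, d(BHOZ,N)=85/8, d(BHOZ,V)=47/8
5. join BHOZ+MX (d=29/2, Q=-93/2) ⇒ BHMOXZ; edges |BHOZ|=31/8, |MX|=85/8
  updated: d(BHMOXZ,N)=105/16, d(BHMOXZ,V)=35/16
6. join BHMOXZ+N (d=105/16, Q=-55/4) ⇒ BHMNOXZ; edges |BHMOXZ|=15/8, |N|=75/16
  updated: d(BHMNOXZ,V)=5/16
7. join BHMNOXZ+V (d=5/16) ⇒ BHMNOVXZ; edges |BHMNOXZ|=5/32, |V|=5/32
final tree: (((((B:-35/8,H:43/8):13/4,(O:17/5,Z:-2/5):11/2):31/8,(M:41/12,X:-5/12):85/8):15/8,N:75/16):5/32,V:5/32)
total length: 297/8

17/5,-2/5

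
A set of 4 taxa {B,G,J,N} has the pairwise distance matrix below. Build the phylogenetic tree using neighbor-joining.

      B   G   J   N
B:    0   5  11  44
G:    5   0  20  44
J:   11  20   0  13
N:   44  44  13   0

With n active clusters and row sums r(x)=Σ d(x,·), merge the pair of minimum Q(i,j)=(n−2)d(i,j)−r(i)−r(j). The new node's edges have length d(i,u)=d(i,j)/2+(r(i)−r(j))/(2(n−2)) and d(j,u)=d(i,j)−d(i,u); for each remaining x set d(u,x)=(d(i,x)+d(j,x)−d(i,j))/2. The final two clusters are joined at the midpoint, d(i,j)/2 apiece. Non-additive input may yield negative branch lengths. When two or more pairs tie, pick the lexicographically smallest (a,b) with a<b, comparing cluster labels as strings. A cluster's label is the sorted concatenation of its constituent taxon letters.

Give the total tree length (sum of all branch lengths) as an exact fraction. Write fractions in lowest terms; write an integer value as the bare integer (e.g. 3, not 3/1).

step 1: merge (B,G) at d=5, Q=-119; branch lengths B→1/4, G→19/4; new cluster BG
  updated: d(BG,J)=13, d(BG,N)=83/2
step 2: merge (BG,J) at d=13, Q=-135/2; branch lengths BG→83/4, J→-31/4; new cluster BGJ
  updated: d(BGJ,N)=83/4
step 3: merge (BGJ,N) at d=83/4; branch lengths BGJ→83/8, N→83/8; new cluster BGJN
final tree: (((B:1/4,G:19/4):83/4,J:-31/4):83/8,N:83/8)
total length: 155/4

155/4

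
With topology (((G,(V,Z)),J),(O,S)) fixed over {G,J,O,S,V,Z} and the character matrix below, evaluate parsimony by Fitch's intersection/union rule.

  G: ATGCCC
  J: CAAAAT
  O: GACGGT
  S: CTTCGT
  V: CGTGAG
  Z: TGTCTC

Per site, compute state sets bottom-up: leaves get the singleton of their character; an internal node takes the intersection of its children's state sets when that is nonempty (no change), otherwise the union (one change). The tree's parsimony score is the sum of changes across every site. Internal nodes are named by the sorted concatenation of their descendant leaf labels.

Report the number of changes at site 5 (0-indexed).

[col 0] VZ: children V:{C}, Z:{T} ∪→ {C,T}; cost 1
[col 0] GVZ: children G:{A}, VZ:{C,T} ∪→ {A,C,T}; cost 1
[col 0] GJVZ: children GVZ:{A,C,T}, J:{C} ∩→ {C}; cost 0
[col 0] OS: children O:{G}, S:{C} ∪→ {C,G}; cost 1
[col 0] GJOSVZ: children GJVZ:{C}, OS:{C,G} ∩→ {C}; cost 0
[col 1] VZ: children V:{G}, Z:{G} ∩→ {G}; cost 0
[col 1] GVZ: children G:{T}, VZ:{G} ∪→ {G,T}; cost 1
[col 1] GJVZ: children GVZ:{G,T}, J:{A} ∪→ {A,G,T}; cost 1
[col 1] OS: children O:{A}, S:{T} ∪→ {A,T}; cost 1
[col 1] GJOSVZ: children GJVZ:{A,G,T}, OS:{A,T} ∩→ {A,T}; cost 0
[col 2] VZ: children V:{T}, Z:{T} ∩→ {T}; cost 0
[col 2] GVZ: children G:{G}, VZ:{T} ∪→ {G,T}; cost 1
[col 2] GJVZ: children GVZ:{G,T}, J:{A} ∪→ {A,G,T}; cost 1
[col 2] OS: children O:{C}, S:{T} ∪→ {C,T}; cost 1
[col 2] GJOSVZ: children GJVZ:{A,G,T}, OS:{C,T} ∩→ {T}; cost 0
[col 3] VZ: children V:{G}, Z:{C} ∪→ {C,G}; cost 1
[col 3] GVZ: children G:{C}, VZ:{C,G} ∩→ {C}; cost 0
[col 3] GJVZ: children GVZ:{C}, J:{A} ∪→ {A,C}; cost 1
[col 3] OS: children O:{G}, S:{C} ∪→ {C,G}; cost 1
[col 3] GJOSVZ: children GJVZ:{A,C}, OS:{C,G} ∩→ {C}; cost 0
[col 4] VZ: children V:{A}, Z:{T} ∪→ {A,T}; cost 1
[col 4] GVZ: children G:{C}, VZ:{A,T} ∪→ {A,C,T}; cost 1
[col 4] GJVZ: children GVZ:{A,C,T}, J:{A} ∩→ {A}; cost 0
[col 4] OS: children O:{G}, S:{G} ∩→ {G}; cost 0
[col 4] GJOSVZ: children GJVZ:{A}, OS:{G} ∪→ {A,G}; cost 1
[col 5] VZ: children V:{G}, Z:{C} ∪→ {C,G}; cost 1
[col 5] GVZ: children G:{C}, VZ:{C,G} ∩→ {C}; cost 0
[col 5] GJVZ: children GVZ:{C}, J:{T} ∪→ {C,T}; cost 1
[col 5] OS: children O:{T}, S:{T} ∩→ {T}; cost 0
[col 5] GJOSVZ: children GJVZ:{C,T}, OS:{T} ∩→ {T}; cost 0
per-site changes: [3, 3, 3, 3, 3, 2]; total = 17

2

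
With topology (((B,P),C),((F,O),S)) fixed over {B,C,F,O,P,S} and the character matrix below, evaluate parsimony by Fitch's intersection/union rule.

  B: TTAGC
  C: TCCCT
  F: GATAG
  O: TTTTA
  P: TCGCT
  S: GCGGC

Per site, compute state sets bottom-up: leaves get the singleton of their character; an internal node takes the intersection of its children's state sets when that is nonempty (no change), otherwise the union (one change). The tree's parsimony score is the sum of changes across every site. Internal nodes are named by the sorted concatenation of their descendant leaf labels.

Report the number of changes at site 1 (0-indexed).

[col 0] BP: children B:{T}, P:{T} ∩→ {T}; cost 0
[col 0] BCP: children BP:{T}, C:{T} ∩→ {T}; cost 0
[col 0] FO: children F:{G}, O:{T} ∪→ {G,T}; cost 1
[col 0] FOS: children FO:{G,T}, S:{G} ∩→ {G}; cost 0
[col 0] BCFOPS: children BCP:{T}, FOS:{G} ∪→ {G,T}; cost 1
[col 1] BP: children B:{T}, P:{C} ∪→ {C,T}; cost 1
[col 1] BCP: children BP:{C,T}, C:{C} ∩→ {C}; cost 0
[col 1] FO: children F:{A}, O:{T} ∪→ {A,T}; cost 1
[col 1] FOS: children FO:{A,T}, S:{C} ∪→ {A,C,T}; cost 1
[col 1] BCFOPS: children BCP:{C}, FOS:{A,C,T} ∩→ {C}; cost 0
[col 2] BP: children B:{A}, P:{G} ∪→ {A,G}; cost 1
[col 2] BCP: children BP:{A,G}, C:{C} ∪→ {A,C,G}; cost 1
[col 2] FO: children F:{T}, O:{T} ∩→ {T}; cost 0
[col 2] FOS: children FO:{T}, S:{G} ∪→ {G,T}; cost 1
[col 2] BCFOPS: children BCP:{A,C,G}, FOS:{G,T} ∩→ {G}; cost 0
[col 3] BP: children B:{G}, P:{C} ∪→ {C,G}; cost 1
[col 3] BCP: children BP:{C,G}, C:{C} ∩→ {C}; cost 0
[col 3] FO: children F:{A}, O:{T} ∪→ {A,T}; cost 1
[col 3] FOS: children FO:{A,T}, S:{G} ∪→ {A,G,T}; cost 1
[col 3] BCFOPS: children BCP:{C}, FOS:{A,G,T} ∪→ {A,C,G,T}; cost 1
[col 4] BP: children B:{C}, P:{T} ∪→ {C,T}; cost 1
[col 4] BCP: children BP:{C,T}, C:{T} ∩→ {T}; cost 0
[col 4] FO: children F:{G}, O:{A} ∪→ {A,G}; cost 1
[col 4] FOS: children FO:{A,G}, S:{C} ∪→ {A,C,G}; cost 1
[col 4] BCFOPS: children BCP:{T}, FOS:{A,C,G} ∪→ {A,C,G,T}; cost 1
per-site changes: [2, 3, 3, 4, 4]; total = 16

3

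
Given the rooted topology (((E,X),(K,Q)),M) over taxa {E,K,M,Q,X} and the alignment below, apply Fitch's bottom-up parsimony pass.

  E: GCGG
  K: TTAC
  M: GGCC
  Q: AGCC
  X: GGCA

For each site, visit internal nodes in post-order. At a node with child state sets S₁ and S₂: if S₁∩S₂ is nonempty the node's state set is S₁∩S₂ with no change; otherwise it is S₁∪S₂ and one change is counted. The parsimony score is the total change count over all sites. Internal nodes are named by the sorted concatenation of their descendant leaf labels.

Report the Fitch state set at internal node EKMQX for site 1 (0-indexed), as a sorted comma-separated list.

G

site 0, node EX: E={G} ∩ X={G} → {G} (+0)
site 0, node KQ: K={T} ∪ Q={A} → {A,T} (+1)
site 0, node EKQX: EX={G} ∪ KQ={A,T} → {A,G,T} (+1)
site 0, node EKMQX: EKQX={A,G,T} ∩ M={G} → {G} (+0)
site 1, node EX: E={C} ∪ X={G} → {C,G} (+1)
site 1, node KQ: K={T} ∪ Q={G} → {G,T} (+1)
site 1, node EKQX: EX={C,G} ∩ KQ={G,T} → {G} (+0)
site 1, node EKMQX: EKQX={G} ∩ M={G} → {G} (+0)
site 2, node EX: E={G} ∪ X={C} → {C,G} (+1)
site 2, node KQ: K={A} ∪ Q={C} → {A,C} (+1)
site 2, node EKQX: EX={C,G} ∩ KQ={A,C} → {C} (+0)
site 2, node EKMQX: EKQX={C} ∩ M={C} → {C} (+0)
site 3, node EX: E={G} ∪ X={A} → {A,G} (+1)
site 3, node KQ: K={C} ∩ Q={C} → {C} (+0)
site 3, node EKQX: EX={A,G} ∪ KQ={C} → {A,C,G} (+1)
site 3, node EKMQX: EKQX={A,C,G} ∩ M={C} → {C} (+0)
per-site changes: [2, 2, 2, 2]; total = 8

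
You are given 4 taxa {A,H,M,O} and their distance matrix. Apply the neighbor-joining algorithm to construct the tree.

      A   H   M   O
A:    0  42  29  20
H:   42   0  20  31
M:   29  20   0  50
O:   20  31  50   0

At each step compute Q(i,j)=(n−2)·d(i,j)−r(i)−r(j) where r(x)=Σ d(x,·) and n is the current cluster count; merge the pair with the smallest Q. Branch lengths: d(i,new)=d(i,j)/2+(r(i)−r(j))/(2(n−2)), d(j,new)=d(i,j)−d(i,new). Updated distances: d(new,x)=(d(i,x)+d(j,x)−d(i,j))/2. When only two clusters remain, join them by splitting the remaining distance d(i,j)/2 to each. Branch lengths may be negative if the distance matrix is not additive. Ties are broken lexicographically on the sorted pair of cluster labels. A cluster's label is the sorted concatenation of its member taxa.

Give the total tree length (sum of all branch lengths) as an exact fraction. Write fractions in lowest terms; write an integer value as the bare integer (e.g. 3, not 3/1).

iteration 1: select A,O (d=20, Q=-152); attach at lengths (15/2, 25/2); label the merged cluster AO
  updated: d(AO,H)=53/2, d(AO,M)=59/2
iteration 2: select AO,H (d=53/2, Q=-76); attach at lengths (18, 17/2); label the merged cluster AHO
  updated: d(AHO,M)=23/2
iteration 3: select AHO,M (d=23/2); attach at lengths (23/4, 23/4); label the merged cluster AHMO
final tree: (((A:15/2,O:25/2):18,H:17/2):23/4,M:23/4)
total length: 58

58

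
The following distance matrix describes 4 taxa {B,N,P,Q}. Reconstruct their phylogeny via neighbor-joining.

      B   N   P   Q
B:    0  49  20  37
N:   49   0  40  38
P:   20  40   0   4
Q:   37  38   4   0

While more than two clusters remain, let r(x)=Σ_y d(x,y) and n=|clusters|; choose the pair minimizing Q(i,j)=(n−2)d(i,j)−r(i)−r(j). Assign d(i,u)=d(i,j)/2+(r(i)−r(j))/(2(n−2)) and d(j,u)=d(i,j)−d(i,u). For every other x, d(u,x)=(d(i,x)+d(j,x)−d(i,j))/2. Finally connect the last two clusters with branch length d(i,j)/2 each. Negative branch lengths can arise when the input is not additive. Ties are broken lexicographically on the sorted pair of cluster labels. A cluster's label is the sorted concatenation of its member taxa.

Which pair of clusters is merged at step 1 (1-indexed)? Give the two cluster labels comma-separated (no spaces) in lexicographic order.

B,N

step 1: merge (B,N) at d=49, Q=-135; branch lengths B→77/4, N→119/4; new cluster BN
  updated: d(BN,P)=11/2, d(BN,Q)=13
step 2: merge (BN,P) at d=11/2, Q=-45/2; branch lengths BN→29/4, P→-7/4; new cluster BNP
  updated: d(BNP,Q)=23/4
step 3: merge (BNP,Q) at d=23/4; branch lengths BNP→23/8, Q→23/8; new cluster BNPQ
final tree: (((B:77/4,N:119/4):29/4,P:-7/4):23/8,Q:23/8)
total length: 241/4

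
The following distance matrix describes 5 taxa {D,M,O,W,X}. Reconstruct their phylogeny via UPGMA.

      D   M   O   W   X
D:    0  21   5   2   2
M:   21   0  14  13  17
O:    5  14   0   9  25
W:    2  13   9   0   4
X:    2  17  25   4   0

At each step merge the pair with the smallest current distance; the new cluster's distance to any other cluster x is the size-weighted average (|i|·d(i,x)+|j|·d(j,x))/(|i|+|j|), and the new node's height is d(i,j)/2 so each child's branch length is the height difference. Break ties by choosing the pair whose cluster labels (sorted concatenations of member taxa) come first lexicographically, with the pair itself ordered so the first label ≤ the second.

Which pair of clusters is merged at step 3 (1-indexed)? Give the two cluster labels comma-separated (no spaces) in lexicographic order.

iteration 1: select D,W (d=2); attach at lengths (1, 1); label the merged cluster DW
  updated: d(DW,M)=17, d(DW,O)=7, d(DW,X)=3
iteration 2: select DW,X (d=3); attach at lengths (1/2, 3/2); label the merged cluster DWX
  updated: d(DWX,M)=17, d(DWX,O)=13
iteration 3: select DWX,O (d=13); attach at lengths (5, 13/2); label the merged cluster DOWX
  updated: d(DOWX,M)=65/4
iteration 4: select DOWX,M (d=65/4); attach at lengths (13/8, 65/8); label the merged cluster DMOWX
final tree: ((((D:1,W:1):1/2,X:3/2):5,O:13/2):13/8,M:65/8)
total length: 101/4

DWX,O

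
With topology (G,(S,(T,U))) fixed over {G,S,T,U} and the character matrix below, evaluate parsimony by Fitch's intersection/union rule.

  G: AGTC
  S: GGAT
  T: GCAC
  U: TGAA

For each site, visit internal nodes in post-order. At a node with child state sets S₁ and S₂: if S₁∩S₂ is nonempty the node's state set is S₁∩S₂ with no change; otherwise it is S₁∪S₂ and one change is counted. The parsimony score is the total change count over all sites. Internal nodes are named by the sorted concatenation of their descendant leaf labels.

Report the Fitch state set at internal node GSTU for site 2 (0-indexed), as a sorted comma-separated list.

[col 0] TU: children T:{G}, U:{T} ∪→ {G,T}; cost 1
[col 0] STU: children S:{G}, TU:{G,T} ∩→ {G}; cost 0
[col 0] GSTU: children G:{A}, STU:{G} ∪→ {A,G}; cost 1
[col 1] TU: children T:{C}, U:{G} ∪→ {C,G}; cost 1
[col 1] STU: children S:{G}, TU:{C,G} ∩→ {G}; cost 0
[col 1] GSTU: children G:{G}, STU:{G} ∩→ {G}; cost 0
[col 2] TU: children T:{A}, U:{A} ∩→ {A}; cost 0
[col 2] STU: children S:{A}, TU:{A} ∩→ {A}; cost 0
[col 2] GSTU: children G:{T}, STU:{A} ∪→ {A,T}; cost 1
[col 3] TU: children T:{C}, U:{A} ∪→ {A,C}; cost 1
[col 3] STU: children S:{T}, TU:{A,C} ∪→ {A,C,T}; cost 1
[col 3] GSTU: children G:{C}, STU:{A,C,T} ∩→ {C}; cost 0
per-site changes: [2, 1, 1, 2]; total = 6

A,T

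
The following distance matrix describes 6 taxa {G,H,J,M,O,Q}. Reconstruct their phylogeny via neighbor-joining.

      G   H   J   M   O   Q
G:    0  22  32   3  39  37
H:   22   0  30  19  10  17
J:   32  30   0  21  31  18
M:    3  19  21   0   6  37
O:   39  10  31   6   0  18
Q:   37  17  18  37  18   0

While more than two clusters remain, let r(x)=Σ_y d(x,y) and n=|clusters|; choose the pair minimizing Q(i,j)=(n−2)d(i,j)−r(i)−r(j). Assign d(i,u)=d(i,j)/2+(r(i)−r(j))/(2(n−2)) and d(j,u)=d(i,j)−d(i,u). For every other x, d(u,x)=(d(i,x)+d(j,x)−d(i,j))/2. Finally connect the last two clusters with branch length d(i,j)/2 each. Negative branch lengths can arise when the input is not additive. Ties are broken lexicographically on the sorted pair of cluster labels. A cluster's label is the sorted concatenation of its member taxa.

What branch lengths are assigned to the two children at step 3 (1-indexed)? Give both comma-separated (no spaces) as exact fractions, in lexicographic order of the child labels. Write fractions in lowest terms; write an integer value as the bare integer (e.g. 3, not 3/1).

105/8,65/8

iteration 1: select G,M (d=3, Q=-207); attach at lengths (59/8, -35/8); label the merged cluster GM
  updated: d(GM,H)=19, d(GM,J)=25, d(GM,O)=21, d(GM,Q)=71/2
iteration 2: select J,Q (d=18, Q=-277/2); attach at lengths (139/12, 77/12); label the merged cluster JQ
  updated: d(GM,JQ)=85/4, d(H,JQ)=29/2, d(JQ,O)=31/2
iteration 3: select GM,JQ (d=85/4, Q=-70); attach at lengths (105/8, 65/8); label the merged cluster GJMQ
  updated: d(GJMQ,H)=49/8, d(GJMQ,O)=61/8
iteration 4: select GJMQ,H (d=49/8, Q=-95/4); attach at lengths (15/8, 17/4); label the merged cluster GHJMQ
  updated: d(GHJMQ,O)=23/4
iteration 5: select GHJMQ,O (d=23/4); attach at lengths (23/8, 23/8); label the merged cluster GHJMOQ
final tree: ((((G:59/8,M:-35/8):105/8,(J:139/12,Q:77/12):65/8):15/8,H:17/4):23/8,O:23/8)
total length: 433/8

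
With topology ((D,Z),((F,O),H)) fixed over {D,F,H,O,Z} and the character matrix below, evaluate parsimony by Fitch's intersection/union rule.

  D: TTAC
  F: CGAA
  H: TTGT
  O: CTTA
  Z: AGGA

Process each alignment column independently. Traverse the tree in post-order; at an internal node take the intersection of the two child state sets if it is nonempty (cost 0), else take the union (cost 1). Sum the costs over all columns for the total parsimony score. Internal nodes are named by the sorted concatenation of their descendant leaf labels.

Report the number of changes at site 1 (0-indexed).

[col 0] DZ: children D:{T}, Z:{A} ∪→ {A,T}; cost 1
[col 0] FO: children F:{C}, O:{C} ∩→ {C}; cost 0
[col 0] FHO: children FO:{C}, H:{T} ∪→ {C,T}; cost 1
[col 0] DFHOZ: children DZ:{A,T}, FHO:{C,T} ∩→ {T}; cost 0
[col 1] DZ: children D:{T}, Z:{G} ∪→ {G,T}; cost 1
[col 1] FO: children F:{G}, O:{T} ∪→ {G,T}; cost 1
[col 1] FHO: children FO:{G,T}, H:{T} ∩→ {T}; cost 0
[col 1] DFHOZ: children DZ:{G,T}, FHO:{T} ∩→ {T}; cost 0
[col 2] DZ: children D:{A}, Z:{G} ∪→ {A,G}; cost 1
[col 2] FO: children F:{A}, O:{T} ∪→ {A,T}; cost 1
[col 2] FHO: children FO:{A,T}, H:{G} ∪→ {A,G,T}; cost 1
[col 2] DFHOZ: children DZ:{A,G}, FHO:{A,G,T} ∩→ {A,G}; cost 0
[col 3] DZ: children D:{C}, Z:{A} ∪→ {A,C}; cost 1
[col 3] FO: children F:{A}, O:{A} ∩→ {A}; cost 0
[col 3] FHO: children FO:{A}, H:{T} ∪→ {A,T}; cost 1
[col 3] DFHOZ: children DZ:{A,C}, FHO:{A,T} ∩→ {A}; cost 0
per-site changes: [2, 2, 3, 2]; total = 9

2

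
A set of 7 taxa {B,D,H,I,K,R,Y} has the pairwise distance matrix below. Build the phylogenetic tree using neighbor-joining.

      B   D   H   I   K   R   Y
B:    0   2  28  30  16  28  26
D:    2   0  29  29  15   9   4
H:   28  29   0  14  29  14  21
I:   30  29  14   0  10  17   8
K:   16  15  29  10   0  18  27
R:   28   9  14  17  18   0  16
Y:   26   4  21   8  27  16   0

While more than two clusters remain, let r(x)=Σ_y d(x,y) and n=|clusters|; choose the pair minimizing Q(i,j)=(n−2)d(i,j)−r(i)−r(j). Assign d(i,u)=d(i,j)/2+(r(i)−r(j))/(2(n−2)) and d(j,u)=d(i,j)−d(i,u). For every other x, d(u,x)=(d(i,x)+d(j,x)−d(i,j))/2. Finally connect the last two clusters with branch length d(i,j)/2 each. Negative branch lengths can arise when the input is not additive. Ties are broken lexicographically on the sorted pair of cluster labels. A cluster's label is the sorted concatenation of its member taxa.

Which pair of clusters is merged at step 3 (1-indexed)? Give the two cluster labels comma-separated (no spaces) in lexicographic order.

iteration 1: select B,D (d=2, Q=-208); attach at lengths (26/5, -16/5); label the merged cluster BD
  updated: d(BD,H)=55/2, d(BD,I)=57/2, d(BD,K)=29/2, d(BD,R)=35/2, d(BD,Y)=14
iteration 2: select BD,K (d=29/2, Q=-285/2); attach at lengths (123/16, 109/16); label the merged cluster BDK
  updated: d(BDK,H)=21, d(BDK,I)=12, d(BDK,R)=21/2, d(BDK,Y)=53/4
iteration 3: select H,R (d=14, Q=-171/2); attach at lengths (109/12, 59/12); label the merged cluster HR
  updated: d(BDK,HR)=35/4, d(HR,I)=17/2, d(HR,Y)=23/2
iteration 4: select BDK,HR (d=35/4, Q=-181/4); attach at lengths (91/16, 49/16); label the merged cluster BDHKR
  updated: d(BDHKR,I)=47/8, d(BDHKR,Y)=8
iteration 5: select BDHKR,I (d=47/8, Q=-175/8); attach at lengths (47/16, 47/16); label the merged cluster BDHIKR
  updated: d(BDHIKR,Y)=81/16
iteration 6: select BDHIKR,Y (d=81/16); attach at lengths (81/32, 81/32); label the merged cluster BDHIKRY
final tree: (((((B:26/5,D:-16/5):123/16,K:109/16):91/16,(H:109/12,R:59/12):49/16):47/16,I:47/16):81/32,Y:81/32)
total length: 803/16

H,R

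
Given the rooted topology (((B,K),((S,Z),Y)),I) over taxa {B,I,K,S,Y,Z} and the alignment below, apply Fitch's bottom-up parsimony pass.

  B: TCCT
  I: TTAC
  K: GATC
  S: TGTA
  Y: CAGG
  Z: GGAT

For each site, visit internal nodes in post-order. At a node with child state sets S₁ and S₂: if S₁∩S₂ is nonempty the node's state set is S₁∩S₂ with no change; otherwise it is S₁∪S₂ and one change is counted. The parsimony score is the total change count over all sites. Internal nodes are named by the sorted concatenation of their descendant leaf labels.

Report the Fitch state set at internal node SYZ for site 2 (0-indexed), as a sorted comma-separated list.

A,G,T

[col 0] BK: children B:{T}, K:{G} ∪→ {G,T}; cost 1
[col 0] SZ: children S:{T}, Z:{G} ∪→ {G,T}; cost 1
[col 0] SYZ: children SZ:{G,T}, Y:{C} ∪→ {C,G,T}; cost 1
[col 0] BKSYZ: children BK:{G,T}, SYZ:{C,G,T} ∩→ {G,T}; cost 0
[col 0] BIKSYZ: children BKSYZ:{G,T}, I:{T} ∩→ {T}; cost 0
[col 1] BK: children B:{C}, K:{A} ∪→ {A,C}; cost 1
[col 1] SZ: children S:{G}, Z:{G} ∩→ {G}; cost 0
[col 1] SYZ: children SZ:{G}, Y:{A} ∪→ {A,G}; cost 1
[col 1] BKSYZ: children BK:{A,C}, SYZ:{A,G} ∩→ {A}; cost 0
[col 1] BIKSYZ: children BKSYZ:{A}, I:{T} ∪→ {A,T}; cost 1
[col 2] BK: children B:{C}, K:{T} ∪→ {C,T}; cost 1
[col 2] SZ: children S:{T}, Z:{A} ∪→ {A,T}; cost 1
[col 2] SYZ: children SZ:{A,T}, Y:{G} ∪→ {A,G,T}; cost 1
[col 2] BKSYZ: children BK:{C,T}, SYZ:{A,G,T} ∩→ {T}; cost 0
[col 2] BIKSYZ: children BKSYZ:{T}, I:{A} ∪→ {A,T}; cost 1
[col 3] BK: children B:{T}, K:{C} ∪→ {C,T}; cost 1
[col 3] SZ: children S:{A}, Z:{T} ∪→ {A,T}; cost 1
[col 3] SYZ: children SZ:{A,T}, Y:{G} ∪→ {A,G,T}; cost 1
[col 3] BKSYZ: children BK:{C,T}, SYZ:{A,G,T} ∩→ {T}; cost 0
[col 3] BIKSYZ: children BKSYZ:{T}, I:{C} ∪→ {C,T}; cost 1
per-site changes: [3, 3, 4, 4]; total = 14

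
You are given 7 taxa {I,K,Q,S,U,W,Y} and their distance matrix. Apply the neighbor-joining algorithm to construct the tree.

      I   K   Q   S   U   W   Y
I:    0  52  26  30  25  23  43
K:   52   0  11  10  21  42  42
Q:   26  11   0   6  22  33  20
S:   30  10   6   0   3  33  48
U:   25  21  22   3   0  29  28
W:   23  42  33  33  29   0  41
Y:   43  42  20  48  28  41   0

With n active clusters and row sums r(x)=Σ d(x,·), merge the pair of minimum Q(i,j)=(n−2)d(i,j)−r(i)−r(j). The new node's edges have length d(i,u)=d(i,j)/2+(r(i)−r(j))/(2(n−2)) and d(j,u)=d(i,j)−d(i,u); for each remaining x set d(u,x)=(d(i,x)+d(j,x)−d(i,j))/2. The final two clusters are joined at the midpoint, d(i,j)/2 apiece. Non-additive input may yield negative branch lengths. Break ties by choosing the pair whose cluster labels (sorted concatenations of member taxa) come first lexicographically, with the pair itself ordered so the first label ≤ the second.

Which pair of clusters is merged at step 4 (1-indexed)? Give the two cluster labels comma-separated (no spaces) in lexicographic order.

step 1: merge (I,W) at d=23, Q=-285; branch lengths I→113/10, W→117/10; new cluster IW
  updated: d(IW,K)=71/2, d(IW,Q)=18, d(IW,S)=20, d(IW,U)=31/2, d(IW,Y)=61/2
step 2: merge (K,S) at d=10, Q=-333/2; branch lengths K→145/16, S→15/16; new cluster KS
  updated: d(IW,KS)=91/4, d(KS,Q)=7/2, d(KS,U)=7, d(KS,Y)=40
step 3: merge (KS,Q) at d=7/2, Q=-505/4; branch lengths KS→27/8, Q→1/8; new cluster KQS
  updated: d(IW,KQS)=149/8, d(KQS,U)=51/4, d(KQS,Y)=113/4
step 4: merge (IW,Y) at d=61/2, Q=-723/8; branch lengths IW→311/32, Y→665/32; new cluster IWY
  updated: d(IWY,KQS)=131/16, d(IWY,U)=13/2
step 5: merge (IWY,KQS) at d=131/16, Q=-439/16; branch lengths IWY→31/32, KQS→231/32; new cluster IKQSWY
  updated: d(IKQSWY,U)=177/32
step 6: merge (IKQSWY,U) at d=177/32; branch lengths IKQSWY→177/64, U→177/64; new cluster IKQSUWY
final tree: ((((I:113/10,W:117/10):311/32,Y:665/32):31/32,((K:145/16,S:15/16):27/8,Q:1/8):231/32):177/64,U:177/64)
total length: 2583/32

IW,Y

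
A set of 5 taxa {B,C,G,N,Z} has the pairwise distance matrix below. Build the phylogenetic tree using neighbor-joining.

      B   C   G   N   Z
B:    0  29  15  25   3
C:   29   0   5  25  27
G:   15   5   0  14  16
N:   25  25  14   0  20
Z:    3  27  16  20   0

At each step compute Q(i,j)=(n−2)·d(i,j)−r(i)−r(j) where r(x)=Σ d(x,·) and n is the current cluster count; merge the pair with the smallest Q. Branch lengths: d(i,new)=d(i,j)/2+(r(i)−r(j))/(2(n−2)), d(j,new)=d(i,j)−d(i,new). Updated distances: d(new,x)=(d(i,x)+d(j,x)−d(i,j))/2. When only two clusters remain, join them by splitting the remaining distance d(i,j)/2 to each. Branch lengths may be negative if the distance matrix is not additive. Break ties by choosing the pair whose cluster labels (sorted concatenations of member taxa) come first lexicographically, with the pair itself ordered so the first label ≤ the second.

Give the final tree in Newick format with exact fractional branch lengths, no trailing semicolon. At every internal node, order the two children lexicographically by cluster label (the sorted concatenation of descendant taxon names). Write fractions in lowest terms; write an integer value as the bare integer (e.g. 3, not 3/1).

((((B:5/2,Z:1/2):87/8,N:81/8):55/8,C:67/8):-27/16,G:-27/16)

step 1: merge (B,Z) at d=3, Q=-129; branch lengths B→5/2, Z→1/2; new cluster BZ
  updated: d(BZ,C)=53/2, d(BZ,G)=14, d(BZ,N)=21
step 2: merge (BZ,N) at d=21, Q=-159/2; branch lengths BZ→87/8, N→81/8; new cluster BNZ
  updated: d(BNZ,C)=61/4, d(BNZ,G)=7/2
step 3: merge (BNZ,C) at d=61/4, Q=-95/4; branch lengths BNZ→55/8, C→67/8; new cluster BCNZ
  updated: d(BCNZ,G)=-27/8
step 4: merge (BCNZ,G) at d=-27/8; branch lengths BCNZ→-27/16, G→-27/16; new cluster BCGNZ
final tree: ((((B:5/2,Z:1/2):87/8,N:81/8):55/8,C:67/8):-27/16,G:-27/16)
total length: 287/8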